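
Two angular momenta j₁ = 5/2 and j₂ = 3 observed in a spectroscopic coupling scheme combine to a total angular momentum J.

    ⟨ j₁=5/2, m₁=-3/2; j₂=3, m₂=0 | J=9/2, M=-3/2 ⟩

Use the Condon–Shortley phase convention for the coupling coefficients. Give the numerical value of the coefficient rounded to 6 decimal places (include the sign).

j₁+j₂−J=1  J+j₁−j₂=4  J−j₁+j₂=5  j₁+j₂+J+1=11
(j₁±m₁, j₂±m₂, J±M) = (1,4,3,3,3,6)
P² = 207360/77
sum k=0..1:
  [0] +1/288 = 1/288
  [1] −1/72 = -1/72
S = -1/96
C² = P²·S² = 45/154 ; C = -0.540562

−√(45/154) ≈ -0.540562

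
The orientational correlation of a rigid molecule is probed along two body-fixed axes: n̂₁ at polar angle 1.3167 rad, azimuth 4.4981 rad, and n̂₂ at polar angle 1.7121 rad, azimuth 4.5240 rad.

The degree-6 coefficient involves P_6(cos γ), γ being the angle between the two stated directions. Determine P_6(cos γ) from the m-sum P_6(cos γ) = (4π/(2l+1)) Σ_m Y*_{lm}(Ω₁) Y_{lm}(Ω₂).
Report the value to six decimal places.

-0.087559

Expand P_6 via completeness: Σ_{m} conj(Y_{6,m}) at Ω₁ times Y_{6,m} at Ω₂ —
  m=-6: (-0.111692, 0.381146) × (-0.193953, -0.411487) = (0.178500, -0.027964)  (running Σ = (0.178500, -0.027964))
  m=-5: (-0.313691, -0.171106) × (0.181284, -0.131858) = (-0.079429, 0.010344)  (running Σ = (0.099071, -0.017620))
  m=-4: (-0.062502, 0.072183) × (-0.195431, -0.183365) = (0.025451, -0.002646)  (running Σ = (0.124521, -0.020267))
  m=-3: (-0.205153, -0.273900) × (0.132627, -0.209135) = (-0.084491, 0.006578)  (running Σ = (0.040030, -0.013688))
  m=-2: (0.001558, -0.000712) × (-0.194719, -0.077047) = (-0.000358, 0.000019)  (running Σ = (0.039672, -0.013670))
  m=-1: (-0.068978, -0.316950) × (0.047526, -0.249286) = (-0.082289, 0.002132)  (running Σ = (-0.042617, -0.011538))
  m=0: (0.027669, -0.000000) × (-0.193220, 0.000000) = (-0.005346, 0.000000)  (running Σ = (-0.047964, -0.011538))
  m=1: (0.068978, -0.316950) × (-0.047526, -0.249286) = (-0.082289, -0.002132)  (running Σ = (-0.130253, -0.013670))
  m=2: (0.001558, 0.000712) × (-0.194719, 0.077047) = (-0.000358, -0.000019)  (running Σ = (-0.130611, -0.013688))
  m=3: (0.205153, -0.273900) × (-0.132627, -0.209135) = (-0.084491, -0.006578)  (running Σ = (-0.215102, -0.020267))
  m=4: (-0.062502, -0.072183) × (-0.195431, 0.183365) = (0.025451, 0.002646)  (running Σ = (-0.189652, -0.017620))
  m=5: (0.313691, -0.171106) × (-0.181284, -0.131858) = (-0.079429, -0.010344)  (running Σ = (-0.269080, -0.027964))
  m=6: (-0.111692, -0.381146) × (-0.193953, 0.411487) = (0.178500, 0.027964)  (running Σ = (-0.090581, -0.000000))
Accumulated sum (-0.090581, -0.000000); after 4π/(2l+1) scaling, (-0.087559, -0.000000) ⇒ P_6 = -0.087559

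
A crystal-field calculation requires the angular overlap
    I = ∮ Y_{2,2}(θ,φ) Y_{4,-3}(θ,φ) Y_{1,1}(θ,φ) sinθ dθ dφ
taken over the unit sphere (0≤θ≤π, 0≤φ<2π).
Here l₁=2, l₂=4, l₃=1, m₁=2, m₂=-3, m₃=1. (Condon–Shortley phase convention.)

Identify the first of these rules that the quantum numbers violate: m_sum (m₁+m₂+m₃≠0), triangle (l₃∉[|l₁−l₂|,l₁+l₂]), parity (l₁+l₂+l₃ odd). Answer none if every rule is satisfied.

Σmᵢ = 0  ✓
l₃∈[|l₁−l₂|,l₁+l₂]=[2,6] required, l₃=1 fails  ✗
Σlᵢ = 7 ⇒ odd

triangle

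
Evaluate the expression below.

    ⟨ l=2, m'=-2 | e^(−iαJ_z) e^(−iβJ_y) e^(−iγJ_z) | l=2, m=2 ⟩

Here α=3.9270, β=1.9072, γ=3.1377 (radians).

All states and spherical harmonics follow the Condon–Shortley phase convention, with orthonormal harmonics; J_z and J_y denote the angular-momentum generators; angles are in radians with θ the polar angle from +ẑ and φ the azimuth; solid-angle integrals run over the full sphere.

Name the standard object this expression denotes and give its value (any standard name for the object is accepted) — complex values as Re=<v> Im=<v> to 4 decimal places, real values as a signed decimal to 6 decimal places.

This is a Wigner D-matrix element — the rotation-matrix element ⟨l m'| R(α,β,γ) |l m⟩ in the angular-momentum basis.
First d^2_{-2,2}(β=1.9072), then the phase factors e^{-i(-2)α} and e^{-i(2)γ}:
c=cos(1.907200/2)=0.578751, s=sin(1.907200/2)=0.815504; N=√[1·24·24·1]=24.000000
k: max(0,(2)−(-2))=4 … min(2+(2),2−(-2))=4
  k=4: (−1)^0·24.0000/(24)·0.5788^0·0.8155^4 = +0.442288
d^2_{-2,2}(1.9072) = +0.442288
D = (-0.000018+1.000000i)·(+0.442288)·(+0.999970+0.007785i) = -0.003451+0.442274i

Wigner D-matrix element, Re=-0.0035 Im=0.4423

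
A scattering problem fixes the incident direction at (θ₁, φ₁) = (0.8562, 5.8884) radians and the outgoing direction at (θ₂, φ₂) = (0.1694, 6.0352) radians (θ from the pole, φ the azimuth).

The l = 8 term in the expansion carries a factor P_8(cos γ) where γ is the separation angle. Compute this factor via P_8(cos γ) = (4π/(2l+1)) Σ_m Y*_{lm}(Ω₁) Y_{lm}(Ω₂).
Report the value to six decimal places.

Summing Y*_{l m}(θ₁,φ₁)·Y_{l m}(θ₂,φ₂) over m ∈ [−8, 8]; prefactor 4π/(2·8+1) = 0.739198:
  term(m=-8) = (0.000000, -0.000000)   from Y*(Ω₁)=(-0.054617, 0.000912), Y(Ω₂)=(-0.000000, 0.000000)
  term(m=-7) = (0.000001, -0.000001)   from Y*(Ω₁)=(-0.176171, -0.069976), Y(Ω₂)=(-0.000001, 0.000008)
  term(m=-6) = (0.000028, -0.000034)   from Y*(Ω₁)=(-0.272369, -0.265635), Y(Ω₂)=(0.000010, 0.000117)
  term(m=-5) = (0.000423, -0.000382)   from Y*(Ω₁)=(-0.176910, -0.414806), Y(Ω₂)=(0.000410, 0.001195)
  term(m=-4) = (0.001693, -0.001127)   from Y*(Ω₁)=(-0.001674, -0.200606), Y(Ω₂)=(0.005546, 0.008487)
  term(m=-3) = (-0.013039, 0.006145)   from Y*(Ω₁)=(-0.090480, 0.222364), Y(Ω₂)=(0.044179, 0.040661)
  term(m=-2) = (-0.082448, 0.024927)   from Y*(Ω₁)=(-0.242999, 0.245035), Y(Ω₂)=(0.219521, 0.118779)
  term(m=-1) = (0.056907, -0.008414)   from Y*(Ω₁)=(0.083052, -0.034604), Y(Ω₂)=(0.619813, 0.156935)
  term(m=+0) = (0.227749, 0.000000)   from Y*(Ω₁)=(0.358666, -0.000000), Y(Ω₂)=(0.634988, 0.000000)
  term(m=+1) = (0.056907, 0.008414)   from Y*(Ω₁)=(-0.083052, -0.034604), Y(Ω₂)=(-0.619813, 0.156935)
  term(m=+2) = (-0.082448, -0.024927)   from Y*(Ω₁)=(-0.242999, -0.245035), Y(Ω₂)=(0.219521, -0.118779)
  term(m=+3) = (-0.013039, -0.006145)   from Y*(Ω₁)=(0.090480, 0.222364), Y(Ω₂)=(-0.044179, 0.040661)
  term(m=+4) = (0.001693, 0.001127)   from Y*(Ω₁)=(-0.001674, 0.200606), Y(Ω₂)=(0.005546, -0.008487)
  term(m=+5) = (0.000423, 0.000382)   from Y*(Ω₁)=(0.176910, -0.414806), Y(Ω₂)=(-0.000410, 0.001195)
  term(m=+6) = (0.000028, 0.000034)   from Y*(Ω₁)=(-0.272369, 0.265635), Y(Ω₂)=(0.000010, -0.000117)
  term(m=+7) = (0.000001, 0.000001)   from Y*(Ω₁)=(0.176171, -0.069976), Y(Ω₂)=(0.000001, 0.000008)
  term(m=+8) = (0.000000, 0.000000)   from Y*(Ω₁)=(-0.054617, -0.000912), Y(Ω₂)=(-0.000000, -0.000000)
Accumulated sum (0.154880, -0.000000); after 4π/(2l+1) scaling, (0.114487, -0.000000) ⇒ P_8 = 0.114487

0.114487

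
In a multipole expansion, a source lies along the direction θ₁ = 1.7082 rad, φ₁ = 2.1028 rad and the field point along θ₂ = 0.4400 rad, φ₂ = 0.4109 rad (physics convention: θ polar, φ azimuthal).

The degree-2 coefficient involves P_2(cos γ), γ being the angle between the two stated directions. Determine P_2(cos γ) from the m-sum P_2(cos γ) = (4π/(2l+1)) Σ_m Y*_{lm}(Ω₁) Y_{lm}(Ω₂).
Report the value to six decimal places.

Summing Y*_{l m}(θ₁,φ₁)·Y_{l m}(θ₂,φ₂) over m ∈ [−2, 2]; prefactor 4π/(2·2+1) = 2.513274:
  term(m=-2) = -0.02579 - 0.00637j   from Y*(Ω₁)=-0.18397 - 0.33139j, Y(Ω₂)=0.04772 - 0.05132j
  term(m=-1) = 0.00377 - 0.03098j   from Y*(Ω₁)=0.05317 - 0.09033j, Y(Ω₂)=0.27294 - 0.11892j
  term(m=+0) = -0.13665 + 0.00000j   from Y*(Ω₁)=-0.29764 + 0.00000j, Y(Ω₂)=0.45912 + 0.00000j
  term(m=+1) = 0.00377 + 0.03098j   from Y*(Ω₁)=-0.05317 - 0.09033j, Y(Ω₂)=-0.27294 - 0.11892j
  term(m=+2) = -0.02579 + 0.00637j   from Y*(Ω₁)=-0.18397 + 0.33139j, Y(Ω₂)=0.04772 + 0.05132j
Total Σ_m = -0.18069 + 0.00000j. Multiply by 2.513274: -0.45412 + 0.00000j. P_2(cos γ) = -0.454116

-0.454116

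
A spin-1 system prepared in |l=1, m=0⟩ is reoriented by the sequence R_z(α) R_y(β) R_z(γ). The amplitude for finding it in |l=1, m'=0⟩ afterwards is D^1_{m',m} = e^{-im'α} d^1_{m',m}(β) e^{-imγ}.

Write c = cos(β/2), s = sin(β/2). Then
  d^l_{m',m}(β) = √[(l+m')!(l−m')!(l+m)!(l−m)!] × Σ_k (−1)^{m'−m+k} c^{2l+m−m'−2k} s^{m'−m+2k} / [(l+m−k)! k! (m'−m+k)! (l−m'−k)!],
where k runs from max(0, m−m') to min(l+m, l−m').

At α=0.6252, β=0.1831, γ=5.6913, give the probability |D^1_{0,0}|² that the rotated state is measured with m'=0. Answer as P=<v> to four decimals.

First d^1_{0,0}(β=0.1831), then the phase factors e^{-i(0)α} and e^{-i(0)γ}:
Half-angle: c=0.995812, s=0.091422. N=√(1·1·1·1)=1.000000
Admissible k: 0..1 (factorial args all ≥0)
  k=0: (−1)^0·1.0000/(1)·0.9958^2·0.0914^0 = +0.991642
  k=1: (−1)^1·1.0000/(1)·0.9958^0·0.0914^2 = -0.008358
d^1_{0,0}(0.1831) = +0.991642 -0.008358 = +0.983284
|D^1_{0,0}|² = |d^1_{0,0}(β)|² = (+0.983284)² = 0.966847 (the z-rotation phases have unit modulus)

P=0.9668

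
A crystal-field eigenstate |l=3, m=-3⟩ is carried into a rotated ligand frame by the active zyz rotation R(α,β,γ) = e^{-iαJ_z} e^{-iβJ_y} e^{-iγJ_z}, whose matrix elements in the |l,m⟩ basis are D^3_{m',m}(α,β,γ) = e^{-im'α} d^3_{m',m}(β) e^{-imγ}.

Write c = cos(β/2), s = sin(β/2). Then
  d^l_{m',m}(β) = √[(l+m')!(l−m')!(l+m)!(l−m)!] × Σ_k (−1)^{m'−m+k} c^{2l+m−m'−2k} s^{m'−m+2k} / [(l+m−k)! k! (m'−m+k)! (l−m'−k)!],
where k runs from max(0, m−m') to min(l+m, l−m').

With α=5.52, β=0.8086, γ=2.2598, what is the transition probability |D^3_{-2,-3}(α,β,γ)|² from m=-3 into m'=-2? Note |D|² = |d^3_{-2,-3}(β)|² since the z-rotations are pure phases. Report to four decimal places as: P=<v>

Split into d^3_{-2,-3}(β=0.8086) × two z-phases.
Half-angle: c=0.919378, s=0.393375. N=√(1·120·1·720)=293.938769
k: max(0,(-3)−(-2))=0 … min(3+(-3),3−(-2))=0
  k=0: (−1)^1·293.9388/(120)·0.9194^5·0.3934^1 = -0.632926
d^3_{-2,-3}(0.8086) = -0.632926
|D^3_{-2,-3}|² = |d^3_{-2,-3}(β)|² = (-0.632926)² = 0.400596 (the z-rotation phases have unit modulus)

P=0.4006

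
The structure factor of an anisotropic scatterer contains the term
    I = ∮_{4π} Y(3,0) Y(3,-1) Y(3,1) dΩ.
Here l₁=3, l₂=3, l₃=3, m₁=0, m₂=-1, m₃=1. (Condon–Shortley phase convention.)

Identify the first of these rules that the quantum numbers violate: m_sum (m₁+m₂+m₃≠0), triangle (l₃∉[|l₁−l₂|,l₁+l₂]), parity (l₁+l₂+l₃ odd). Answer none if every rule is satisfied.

parity

Σmᵢ = 0  ✓
l₃∈[|l₁−l₂|,l₁+l₂]=[0,6], have l₃=3  ✓
Σlᵢ = 9 ⇒ odd  ✗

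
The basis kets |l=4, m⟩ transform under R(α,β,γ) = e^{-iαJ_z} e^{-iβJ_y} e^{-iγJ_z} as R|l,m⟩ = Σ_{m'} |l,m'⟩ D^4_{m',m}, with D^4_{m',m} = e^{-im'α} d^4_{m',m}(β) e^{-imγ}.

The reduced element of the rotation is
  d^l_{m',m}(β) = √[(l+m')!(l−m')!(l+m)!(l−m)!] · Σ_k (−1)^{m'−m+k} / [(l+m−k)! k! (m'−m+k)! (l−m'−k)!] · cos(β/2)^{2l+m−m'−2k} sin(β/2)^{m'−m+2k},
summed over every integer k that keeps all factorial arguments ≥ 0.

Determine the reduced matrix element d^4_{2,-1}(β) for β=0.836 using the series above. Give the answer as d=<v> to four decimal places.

d^4_{2,-1}(β=0.8360) via the finite sum:
Half-angle: c=0.913903, s=0.405933. N=√(720·2·6·120)=1018.233765
k∈{0,1,2} keeps every argument non-negative
  k=0: (−1)^3·1018.2338/(72)·0.9139^5·0.4059^3 = -0.603086
  k=1: (−1)^4·1018.2338/(48)·0.9139^3·0.4059^5 = +0.178476
  k=2: (−1)^5·1018.2338/(240)·0.9139^1·0.4059^7 = -0.007042
d^4_{2,-1}(0.8360) = -0.603086 +0.178476 -0.007042 = -0.431652

d=-0.4317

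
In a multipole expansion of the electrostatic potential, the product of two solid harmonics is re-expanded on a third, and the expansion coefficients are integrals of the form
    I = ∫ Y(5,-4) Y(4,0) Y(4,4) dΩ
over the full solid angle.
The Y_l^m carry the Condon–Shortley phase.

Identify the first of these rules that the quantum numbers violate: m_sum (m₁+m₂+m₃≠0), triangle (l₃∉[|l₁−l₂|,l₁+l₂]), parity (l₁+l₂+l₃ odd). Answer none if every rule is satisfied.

m₁+m₂+m₃ = -4 + 0 + 4 = 0  ✓
triangle: |5−4|=1 ≤ l₃=4 ≤ 5+4=9  ✓
parity: l₁+l₂+l₃ = 13 is odd  ✗

parity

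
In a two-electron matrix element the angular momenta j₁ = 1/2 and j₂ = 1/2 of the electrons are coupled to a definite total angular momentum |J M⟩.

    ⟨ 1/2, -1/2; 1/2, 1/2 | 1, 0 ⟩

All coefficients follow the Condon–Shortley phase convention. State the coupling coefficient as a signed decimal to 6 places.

+√(1/2) = +0.707107

triangle: 0!×1!×1!/3! = 1/6
(j±m)!: 0!×1!×1!×0!×1!×1! = 1
prefactor² = (2J+1)×Δ×N² = 1/2
  k=0: +1/(0!×0!×1!×1!×0!×0!) = 1
Σ = 1  ⇒  CG² = 1/2×1² = 1/2
CG = +√(1/2) = +0.707107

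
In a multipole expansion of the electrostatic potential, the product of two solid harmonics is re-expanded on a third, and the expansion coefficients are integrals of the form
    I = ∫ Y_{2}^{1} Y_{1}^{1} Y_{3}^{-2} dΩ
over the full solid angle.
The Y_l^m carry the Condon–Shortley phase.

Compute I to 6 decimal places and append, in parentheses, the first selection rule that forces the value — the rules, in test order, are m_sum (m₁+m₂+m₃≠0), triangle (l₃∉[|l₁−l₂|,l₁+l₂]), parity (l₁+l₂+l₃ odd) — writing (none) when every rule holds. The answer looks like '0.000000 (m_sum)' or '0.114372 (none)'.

0.261169 (none)

m-sum 0 ✓  L=6 even ✓  1≤3≤3 ✓
Π(2lᵢ+1) = 5×3×7 = 105
triangle coeff Δ(2,1,3) = 1/105
Σ_t [0,0]: t=0:+1/4 = 1/4
(3j)²=3/35 [(2 1 3; 0 0 0)], sign=-1
Σ_t [0,0]: t=0:+1/12 = 1/12
(3j)²=2/21 [(2 1 3; 1 1 -2)], sign=-1
⇒ 4πI² = 6/7
I = (+1)√(6/7/(4π)) = 0.26116903
No selection rule forces the value: the integral is nonzero (none).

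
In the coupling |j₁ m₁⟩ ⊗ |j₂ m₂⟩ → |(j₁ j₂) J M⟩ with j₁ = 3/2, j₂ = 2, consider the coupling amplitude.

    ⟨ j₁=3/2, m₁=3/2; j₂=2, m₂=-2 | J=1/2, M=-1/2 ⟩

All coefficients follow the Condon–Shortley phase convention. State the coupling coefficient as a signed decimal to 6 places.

j₁+j₂−J=3  J+j₁−j₂=0  J−j₁+j₂=1  j₁+j₂+J+1=5
(j₁±m₁, j₂±m₂, J±M) = (3,0,0,4,0,1)
P² = 72/5
sum k=0..0:
  [0] +1/6 = 1/6
S = 1/6
C² = P²·S² = 2/5 ; C = +0.632456

+√(2/5) ≈ +0.632456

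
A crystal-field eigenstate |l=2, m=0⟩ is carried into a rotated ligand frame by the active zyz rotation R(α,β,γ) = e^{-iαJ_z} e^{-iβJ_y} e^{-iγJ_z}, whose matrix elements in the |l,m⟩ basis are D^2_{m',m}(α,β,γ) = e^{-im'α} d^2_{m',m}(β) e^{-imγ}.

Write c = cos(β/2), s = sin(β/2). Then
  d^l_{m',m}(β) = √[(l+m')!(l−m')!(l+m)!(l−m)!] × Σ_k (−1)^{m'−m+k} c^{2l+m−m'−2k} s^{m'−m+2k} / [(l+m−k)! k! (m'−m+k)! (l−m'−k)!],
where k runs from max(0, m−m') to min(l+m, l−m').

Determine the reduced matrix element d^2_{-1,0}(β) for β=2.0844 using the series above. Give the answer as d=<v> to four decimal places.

d=-0.5241

d^2_{-1,0}(β=2.0844) via the finite sum:
c=cos(2.084400/2)=0.504322, s=sin(2.084400/2)=0.863516; N=√[1·6·2·2]=4.898979
Admissible k: 1..2 (factorial args all ≥0)
  k=1: (−1)^0·4.8990/(2)·0.5043^3·0.8635^1 = +0.271312
  k=2: (−1)^1·4.8990/(2)·0.5043^1·0.8635^3 = -0.795416
d^2_{-1,0}(2.0844) = +0.271312 -0.795416 = -0.524104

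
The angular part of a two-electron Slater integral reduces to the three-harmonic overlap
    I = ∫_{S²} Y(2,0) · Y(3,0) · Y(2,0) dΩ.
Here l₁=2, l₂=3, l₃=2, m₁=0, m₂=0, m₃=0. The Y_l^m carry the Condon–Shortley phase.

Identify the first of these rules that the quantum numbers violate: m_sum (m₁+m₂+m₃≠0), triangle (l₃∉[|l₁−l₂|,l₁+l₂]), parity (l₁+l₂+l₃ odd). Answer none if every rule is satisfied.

m₁+m₂+m₃ = 0 + 0 + 0 = 0  ✓
triangle: |2−3|=1 ≤ l₃=2 ≤ 2+3=5  ✓
parity: l₁+l₂+l₃ = 7 is odd  ✗

parity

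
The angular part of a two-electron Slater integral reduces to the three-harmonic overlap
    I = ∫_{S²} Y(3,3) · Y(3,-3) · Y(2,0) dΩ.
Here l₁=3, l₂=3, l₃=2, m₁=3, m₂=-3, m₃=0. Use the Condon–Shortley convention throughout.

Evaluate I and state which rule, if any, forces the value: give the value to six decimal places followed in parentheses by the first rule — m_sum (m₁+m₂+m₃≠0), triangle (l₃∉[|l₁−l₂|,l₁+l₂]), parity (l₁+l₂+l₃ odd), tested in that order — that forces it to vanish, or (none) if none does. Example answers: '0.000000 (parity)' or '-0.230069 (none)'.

Rules hold: Σm=0, L=8 even, 0≤2≤6.
N = 7·7·5 = 245
Δ = 4!·2!·2!/9! = 1/3780
Racah Σ t=1..3: t=1:−1/24 t=2:+1/4 t=3:−1/24 = 1/6
⇒ 3j(3 3 2; 0 0 0)² = 4/105, sgn +1
Racah Σ t=0..0: t=0:+1/96 = 1/96
⇒ 3j(3 3 2; 3 -3 0)² = 5/84, sgn +1
4πI² = N·(3j₀)²·(3jₘ)² = 5/9
I = +1·√(0.555556/4π) = 0.21026104
No selection rule forces the value: the integral is nonzero (none).

0.210261 (none)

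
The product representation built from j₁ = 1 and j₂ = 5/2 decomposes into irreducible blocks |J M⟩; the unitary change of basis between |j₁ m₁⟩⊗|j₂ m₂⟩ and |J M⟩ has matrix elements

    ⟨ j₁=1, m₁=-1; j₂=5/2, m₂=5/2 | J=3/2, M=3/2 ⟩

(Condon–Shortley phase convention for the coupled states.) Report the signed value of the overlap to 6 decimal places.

+0.816497

√[4·2!0!3!/6! · 0!2!5!0!3!0!] = √(96)
  +(−1)^2/∏(2,0,0,3,0,0)! = 1/12  (running 1/12)
⟨..|..⟩ = √(96)·(1/12) = +0.816497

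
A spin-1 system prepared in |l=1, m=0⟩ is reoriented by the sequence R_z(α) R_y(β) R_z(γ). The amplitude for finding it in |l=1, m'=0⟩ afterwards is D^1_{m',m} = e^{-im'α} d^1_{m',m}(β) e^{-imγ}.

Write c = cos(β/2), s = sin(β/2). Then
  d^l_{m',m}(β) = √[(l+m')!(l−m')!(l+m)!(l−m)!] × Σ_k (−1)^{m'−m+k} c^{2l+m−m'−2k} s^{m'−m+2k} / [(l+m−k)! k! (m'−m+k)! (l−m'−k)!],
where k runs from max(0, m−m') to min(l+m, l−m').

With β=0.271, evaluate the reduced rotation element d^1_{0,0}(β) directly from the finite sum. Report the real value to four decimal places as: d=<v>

d=0.9635

d^1_{0,0}(β=0.2710) via the finite sum:
Half-angle: c=0.990834, s=0.135086. N=√(1·1·1·1)=1.000000
k∈{0,1} keeps every argument non-negative
  k=0: (−1)^0·1.0000/(1)·0.9908^2·0.1351^0 = +0.981752
  k=1: (−1)^1·1.0000/(1)·0.9908^0·0.1351^2 = -0.018248
d^1_{0,0}(0.2710) = +0.981752 -0.018248 = +0.963504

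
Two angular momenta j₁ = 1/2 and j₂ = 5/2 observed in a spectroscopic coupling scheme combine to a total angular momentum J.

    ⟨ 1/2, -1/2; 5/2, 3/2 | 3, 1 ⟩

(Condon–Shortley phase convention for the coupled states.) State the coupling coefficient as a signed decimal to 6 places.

triangle: 0!*1!*5!/7! = 120/5040
(j±m)!: 0!*1!*4!*1!*4!*2! = 1152
prefactor² = (2J+1)*Δ*N² = 192
  k=0: +1/(0!*0!*1!*4!*0!*1!) = 1/24
Σ = 1/24  ⇒  CG² = 192*(1/24)² = 1/3
CG = +√(1/3) = +0.577350

+0.577350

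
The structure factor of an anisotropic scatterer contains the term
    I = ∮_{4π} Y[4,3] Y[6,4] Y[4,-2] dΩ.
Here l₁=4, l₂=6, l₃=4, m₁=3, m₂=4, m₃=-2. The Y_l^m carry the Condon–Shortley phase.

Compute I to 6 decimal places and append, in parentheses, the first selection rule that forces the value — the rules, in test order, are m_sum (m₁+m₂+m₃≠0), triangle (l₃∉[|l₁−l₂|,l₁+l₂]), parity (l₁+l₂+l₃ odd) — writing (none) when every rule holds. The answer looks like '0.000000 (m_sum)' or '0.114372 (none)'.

m-sum = 3 + 4 − 2 = 5 ≠ 0 ⇒ I = 0

0.000000 (m_sum)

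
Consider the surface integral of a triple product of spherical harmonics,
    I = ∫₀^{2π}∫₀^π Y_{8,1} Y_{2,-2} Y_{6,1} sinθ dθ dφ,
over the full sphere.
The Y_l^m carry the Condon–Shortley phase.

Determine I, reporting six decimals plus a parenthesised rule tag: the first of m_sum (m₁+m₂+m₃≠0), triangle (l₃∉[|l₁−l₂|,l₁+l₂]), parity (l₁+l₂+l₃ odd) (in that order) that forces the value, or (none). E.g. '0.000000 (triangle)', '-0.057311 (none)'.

-0.095258 (none)

Rules hold: Σm=0, L=16 even, 6≤6≤10.
N = 17·5·13 = 1105
Δ = 4!·12!·0!/17! = 1/30940
Racah Σ t=2..2: t=2:+1/2073600 = 1/2073600
⇒ 3j(8 2 6; 0 0 0)² = 28/1105, sgn +1
Racah Σ t=0..0: t=0:+1/14515200 = 1/14515200
⇒ 3j(8 2 6; 1 -2 1)² = 9/2210, sgn -1
4πI² = N·(3j₀)²·(3jₘ)² = 126/1105
I = -1·√(0.114027/4π) = -0.09525750
No selection rule forces the value: the integral is nonzero (none).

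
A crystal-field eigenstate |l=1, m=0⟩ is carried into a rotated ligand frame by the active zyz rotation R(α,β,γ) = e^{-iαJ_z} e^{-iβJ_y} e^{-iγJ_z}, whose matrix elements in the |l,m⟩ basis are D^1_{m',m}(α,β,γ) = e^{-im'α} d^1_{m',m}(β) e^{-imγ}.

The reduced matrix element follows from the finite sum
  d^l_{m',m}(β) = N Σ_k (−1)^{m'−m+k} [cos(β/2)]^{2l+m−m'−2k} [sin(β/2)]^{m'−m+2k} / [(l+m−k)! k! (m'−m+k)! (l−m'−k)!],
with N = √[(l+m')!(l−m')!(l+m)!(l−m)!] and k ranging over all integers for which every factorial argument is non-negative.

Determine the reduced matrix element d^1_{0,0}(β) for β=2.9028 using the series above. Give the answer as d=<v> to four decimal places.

d^1_{0,0}(β=2.9028) via the finite sum:
c=cos(2.902800/2)=0.119113, s=sin(2.902800/2)=0.992881; N=√[1·1·1·1]=1.000000
k: max(0,(0)−(0))=0 … min(1+(0),1−(0))=1
  k=0: (−1)^0·1.0000/(1)·0.1191^2·0.9929^0 = +0.014188
  k=1: (−1)^1·1.0000/(1)·0.1191^0·0.9929^2 = -0.985812
d^1_{0,0}(2.9028) = +0.014188 -0.985812 = -0.971624

d=-0.9716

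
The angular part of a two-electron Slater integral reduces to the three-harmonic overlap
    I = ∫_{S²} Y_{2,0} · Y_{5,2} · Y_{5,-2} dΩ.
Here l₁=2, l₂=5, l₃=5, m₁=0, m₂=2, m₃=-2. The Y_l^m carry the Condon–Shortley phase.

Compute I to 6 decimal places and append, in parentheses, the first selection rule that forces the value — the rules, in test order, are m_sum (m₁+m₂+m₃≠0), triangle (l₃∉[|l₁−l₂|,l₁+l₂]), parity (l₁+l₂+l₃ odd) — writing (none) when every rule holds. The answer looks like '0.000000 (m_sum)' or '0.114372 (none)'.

Rules hold: Σm=0, L=12 even, 3≤5≤7.
N = 5·11·11 = 605
Δ = 2!·2!·8!/13! = 1/38610
Racah Σ t=0..2: t=0:+1/2880 t=1:−1/576 t=2:+1/2880 = -1/960
⇒ 3j(2 5 5; 0 0 0)² = 10/429, sgn +1
Racah Σ t=0..2: t=0:+1/20160 t=1:−1/1440 t=2:+1/2880 = -1/3360
⇒ 3j(2 5 5; 0 2 -2)² = 6/715, sgn +1
4πI² = N·(3j₀)²·(3jₘ)² = 20/169
I = +1·√(0.118343/4π) = 0.09704356
No selection rule forces the value: the integral is nonzero (none).

0.097044 (none)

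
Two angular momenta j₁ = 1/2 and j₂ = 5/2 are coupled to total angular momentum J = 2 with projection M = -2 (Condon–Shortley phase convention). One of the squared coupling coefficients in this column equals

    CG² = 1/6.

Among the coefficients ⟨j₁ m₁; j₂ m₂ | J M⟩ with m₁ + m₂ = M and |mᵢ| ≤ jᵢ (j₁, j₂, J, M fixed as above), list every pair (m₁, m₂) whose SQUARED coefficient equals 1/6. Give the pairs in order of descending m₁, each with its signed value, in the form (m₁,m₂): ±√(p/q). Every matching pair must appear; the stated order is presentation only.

Admissible pairs with m₁+m₂ = M = -2: (-1/2,-3/2), (1/2,-5/2)
  (m₁,m₂)=(1/2,-5/2): CG² = 5/6, CG = +√(5/6)
  (m₁,m₂)=(-1/2,-3/2): CG² = 1/6, CG = −√(1/6)   ← matches the target
Pairs with CG² = 1/6: (-1/2,-3/2): −√(1/6)

(-1/2,-3/2): −√(1/6)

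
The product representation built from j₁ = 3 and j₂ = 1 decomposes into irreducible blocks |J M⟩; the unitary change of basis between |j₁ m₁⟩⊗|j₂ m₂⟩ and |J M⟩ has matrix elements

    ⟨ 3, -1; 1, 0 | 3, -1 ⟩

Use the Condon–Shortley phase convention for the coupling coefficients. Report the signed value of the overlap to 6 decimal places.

−√(1/12) ≈ -0.288675

j₁+j₂−J=1  J+j₁−j₂=5  J−j₁+j₂=1  j₁+j₂+J+1=8
(j₁±m₁, j₂±m₂, J±M) = (2,4,1,1,2,4)
P² = 48
sum k=0..1:
  [0] +1/24 = 1/24
  [1] −1/12 = -1/12
S = -1/24
C² = P²·S² = 1/12 ; C = -0.288675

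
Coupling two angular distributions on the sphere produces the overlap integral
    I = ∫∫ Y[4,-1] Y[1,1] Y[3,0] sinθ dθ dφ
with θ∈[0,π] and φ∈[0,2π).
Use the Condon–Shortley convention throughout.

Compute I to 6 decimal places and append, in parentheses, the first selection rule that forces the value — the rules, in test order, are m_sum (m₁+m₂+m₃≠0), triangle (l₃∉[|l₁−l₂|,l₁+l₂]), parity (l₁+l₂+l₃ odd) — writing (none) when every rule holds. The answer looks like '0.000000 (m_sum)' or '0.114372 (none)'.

m-sum 0 ✓  L=8 even ✓  3≤3≤5 ✓
Π(2lᵢ+1) = 9×3×7 = 189
triangle coeff Δ(4,1,3) = 1/252
Σ_t [1,1]: t=1:−1/36 = -1/36
(3j)²=4/63 [(4 1 3; 0 0 0)], sign=+1
Σ_t [2,2]: t=2:+1/72 = 1/72
(3j)²=5/126 [(4 1 3; -1 1 0)], sign=-1
⇒ 4πI² = 10/21
I = (-1)√(10/21/(4π)) = -0.19466390
No selection rule forces the value: the integral is nonzero (none).

-0.194664 (none)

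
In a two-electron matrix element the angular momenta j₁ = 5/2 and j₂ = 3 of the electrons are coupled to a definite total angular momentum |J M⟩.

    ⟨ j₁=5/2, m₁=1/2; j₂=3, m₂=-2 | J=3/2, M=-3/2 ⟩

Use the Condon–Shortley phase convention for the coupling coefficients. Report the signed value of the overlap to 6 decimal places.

triangle: 4!*1!*2!/8! = 48/40320
(j±m)!: 3!*2!*1!*5!*0!*3! = 8640
prefactor² = (2J+1)*Δ*N² = 288/7
  k=1: −1/(1!*3!*1!*0!*0!*2!) = -1/12
Σ = -1/12  ⇒  CG² = 288/7*(-1/12)² = 2/7
CG = −√(2/7) = -0.534522

−√(2/7) = -0.534522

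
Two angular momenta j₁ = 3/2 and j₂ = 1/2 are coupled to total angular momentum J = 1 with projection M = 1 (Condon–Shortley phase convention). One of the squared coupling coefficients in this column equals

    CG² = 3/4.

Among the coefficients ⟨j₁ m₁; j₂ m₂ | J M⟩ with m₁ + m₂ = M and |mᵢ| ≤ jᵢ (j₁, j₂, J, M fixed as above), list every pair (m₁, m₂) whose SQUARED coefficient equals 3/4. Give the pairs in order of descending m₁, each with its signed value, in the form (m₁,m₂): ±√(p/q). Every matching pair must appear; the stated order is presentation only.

(3/2,-1/2): +√(3/4)

Admissible pairs with m₁+m₂ = M = 1: (1/2,1/2), (3/2,-1/2)
  (m₁,m₂)=(3/2,-1/2): CG² = 3/4, CG = +√(3/4)   ← matches the target
  (m₁,m₂)=(1/2,1/2): CG² = 1/4, CG = −√(1/4)
Pairs with CG² = 3/4: (3/2,-1/2): +√(3/4)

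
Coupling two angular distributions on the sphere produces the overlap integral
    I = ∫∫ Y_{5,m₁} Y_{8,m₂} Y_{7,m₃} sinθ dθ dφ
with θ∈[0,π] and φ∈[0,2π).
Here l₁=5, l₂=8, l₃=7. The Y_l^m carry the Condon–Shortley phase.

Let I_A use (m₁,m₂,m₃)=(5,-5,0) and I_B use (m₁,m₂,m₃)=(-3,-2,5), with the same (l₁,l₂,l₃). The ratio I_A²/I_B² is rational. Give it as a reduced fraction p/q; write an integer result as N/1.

1300/1029

Shared (l₁,l₂,l₃)=(5,8,7): N and (l;000)² cancel in I_A²/I_B².
A: Δ = 6!·4!·10!/21! = 1/814773960; Racah Σ t=0..0: t=0:+1/522547200 = 1/522547200; ⇒ 3j(5 8 7; 5 -5 0)² = 5/323, sgn -1
B: Δ = 6!·4!·10!/21! = 1/814773960; Racah Σ t=4..6: t=4:+1/92897280 t=5:−1/261273600 t=6:+1/10450944000 = 7/995328000; ⇒ 3j(5 8 7; -3 -2 5)² = 1029/83980, sgn +1
I_A²/I_B² = (5/323)/(1029/83980) = 1300/1029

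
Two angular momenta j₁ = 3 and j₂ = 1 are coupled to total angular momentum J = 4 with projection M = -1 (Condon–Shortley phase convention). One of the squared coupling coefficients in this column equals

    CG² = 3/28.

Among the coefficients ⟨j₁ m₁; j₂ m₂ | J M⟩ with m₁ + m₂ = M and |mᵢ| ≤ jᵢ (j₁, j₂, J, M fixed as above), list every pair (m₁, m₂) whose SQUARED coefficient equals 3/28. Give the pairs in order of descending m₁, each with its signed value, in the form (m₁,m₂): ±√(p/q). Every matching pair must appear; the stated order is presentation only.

(-2,1): +√(3/28)

Admissible pairs with m₁+m₂ = M = -1: (-2,1), (-1,0), (0,-1)
  (m₁,m₂)=(0,-1): CG² = 5/14, CG = +√(5/14)
  (m₁,m₂)=(-1,0): CG² = 15/28, CG = +√(15/28)
  (m₁,m₂)=(-2,1): CG² = 3/28, CG = +√(3/28)   ← matches the target
Pairs with CG² = 3/28: (-2,1): +√(3/28)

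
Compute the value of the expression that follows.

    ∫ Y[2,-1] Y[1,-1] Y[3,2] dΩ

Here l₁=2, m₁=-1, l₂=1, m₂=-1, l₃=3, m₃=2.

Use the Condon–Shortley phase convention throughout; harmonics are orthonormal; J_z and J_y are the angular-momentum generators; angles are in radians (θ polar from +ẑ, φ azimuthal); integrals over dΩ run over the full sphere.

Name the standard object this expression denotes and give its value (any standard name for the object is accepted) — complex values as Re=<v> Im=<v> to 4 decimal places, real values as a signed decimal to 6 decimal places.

This is a Gaunt coefficient — the integral of a triple product of spherical harmonics over the sphere.
Checks pass: Σm=0; 6 even; l₃=3∈[1,3].
(2·2+1)(2·1+1)(2·3+1) = 105
Δ: 0! 4! 2! / 7! → 1/105
sum: t=0:+1/4 = 1/4
3j²(2 1 3; 0 0 0) = Δ·Π!·Σ² = 3/35  (sign -1)
sum: t=0:+1/12 = 1/12
3j²(2 1 3; -1 -1 2) = Δ·Π!·Σ² = 2/21  (sign -1)
combine: 4πI² = 105·3/35·2/21 = 6/7
take √, sign +1: I = 0.26116903

Gaunt coefficient, +0.261169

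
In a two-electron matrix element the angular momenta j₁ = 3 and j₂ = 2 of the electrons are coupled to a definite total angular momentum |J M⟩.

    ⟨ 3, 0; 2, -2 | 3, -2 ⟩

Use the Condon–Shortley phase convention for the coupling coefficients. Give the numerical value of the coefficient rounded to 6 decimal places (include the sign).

+0.577350

√[7·2!4!2!/9! · 3!3!0!4!1!5!] = √(192)
  +(−1)^0/∏(0,2,3,0,1,2)! = 1/24  (running 1/24)
⟨..|..⟩ = √(192)·(1/24) = +0.577350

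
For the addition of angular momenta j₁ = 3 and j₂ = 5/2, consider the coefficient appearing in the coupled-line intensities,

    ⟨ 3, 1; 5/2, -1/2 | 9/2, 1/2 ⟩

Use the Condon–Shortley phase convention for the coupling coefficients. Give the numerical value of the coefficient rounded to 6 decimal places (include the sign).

j₁+j₂−J=1  J+j₁−j₂=5  J−j₁+j₂=4  j₁+j₂+J+1=11
(j₁±m₁, j₂±m₂, J±M) = (4,2,2,3,5,4)
P² = 92160/77
sum k=0..1:
  [0] +1/48 = 1/48
  [1] −1/144 = -1/144
S = 1/72
C² = P²·S² = 160/693 ; C = +0.480500

+√(160/693) = +0.480500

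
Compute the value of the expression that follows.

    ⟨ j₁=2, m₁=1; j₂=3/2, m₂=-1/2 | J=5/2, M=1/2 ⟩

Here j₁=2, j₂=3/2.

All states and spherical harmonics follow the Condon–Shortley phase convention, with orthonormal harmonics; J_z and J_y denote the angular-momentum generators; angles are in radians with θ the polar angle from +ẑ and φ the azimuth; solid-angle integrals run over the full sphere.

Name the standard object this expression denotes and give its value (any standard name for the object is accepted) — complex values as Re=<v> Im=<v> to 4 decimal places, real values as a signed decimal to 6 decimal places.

Clebsch–Gordan coefficient, +√(5/14) ≈ +0.597614

This is a Clebsch–Gordan (vector-coupling) coefficient.
√[6·1!3!2!/7! · 3!1!1!2!3!2!] = √(72/35)
  +(−1)^0/∏(0,1,1,1,2,1)! = 1/2  (running 1/2)
  +(−1)^1/∏(1,0,0,0,3,2)! = -1/12  (running 5/12)
⟨..|..⟩ = √(72/35)·(5/12) = +0.597614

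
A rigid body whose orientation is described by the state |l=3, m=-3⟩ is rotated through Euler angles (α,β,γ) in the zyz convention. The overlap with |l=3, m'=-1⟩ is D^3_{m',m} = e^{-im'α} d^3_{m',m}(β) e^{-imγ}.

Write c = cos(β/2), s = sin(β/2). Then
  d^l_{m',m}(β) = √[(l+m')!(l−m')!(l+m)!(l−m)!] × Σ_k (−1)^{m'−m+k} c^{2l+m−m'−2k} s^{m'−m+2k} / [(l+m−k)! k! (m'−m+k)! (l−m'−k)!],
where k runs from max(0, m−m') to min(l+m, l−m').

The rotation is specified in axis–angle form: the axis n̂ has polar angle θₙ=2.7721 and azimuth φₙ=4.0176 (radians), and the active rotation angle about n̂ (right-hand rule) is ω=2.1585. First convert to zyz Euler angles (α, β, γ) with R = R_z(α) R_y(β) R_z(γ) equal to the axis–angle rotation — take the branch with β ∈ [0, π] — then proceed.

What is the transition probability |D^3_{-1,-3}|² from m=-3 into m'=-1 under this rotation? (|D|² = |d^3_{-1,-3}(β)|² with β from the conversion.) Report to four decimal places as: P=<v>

Axis–angle → zyz. n̂ = (sinθₙcosφₙ, sinθₙsinφₙ, cosθₙ) = (-0.231212, -0.277426, -0.932511), ω = 2.1585.
R = I cosω + sinω [n̂]ₓ + (1−cosω) n̂n̂ᵀ gives
  R = [-0.471352, +0.875759, +0.104273; -0.676342, -0.434813, +0.594558; +0.566029, +0.209722, +0.797263]
β = atan2(√(R₁₃²+R₂₃²), R₃₃) = 0.648050; α = atan2(R₂₃, R₁₃) mod 2π = 1.397182; γ = atan2(R₃₂, −R₃₁) mod 2π = 2.786760
First d^3_{-1,-3}(β=0.6480), then the phase factors e^{-i(-1)α} and e^{-i(-3)γ}:
With c≡cos(β/2)=0.947962 and s≡sin(β/2)=0.318385, N=[2·24·1·720]^{1/2}=185.903201
k: max(0,(-3)−(-1))=0 … min(3+(-3),3−(-1))=0
  k=0: (−1)^2·185.9032/(48)·0.9480^4·0.3184^2 = +0.317039
d^3_{-1,-3}(0.6480) = +0.317039
|D^3_{-1,-3}|² = |d^3_{-1,-3}(β)|² = (+0.317039)² = 0.100514 (the z-rotation phases have unit modulus)

P=0.1005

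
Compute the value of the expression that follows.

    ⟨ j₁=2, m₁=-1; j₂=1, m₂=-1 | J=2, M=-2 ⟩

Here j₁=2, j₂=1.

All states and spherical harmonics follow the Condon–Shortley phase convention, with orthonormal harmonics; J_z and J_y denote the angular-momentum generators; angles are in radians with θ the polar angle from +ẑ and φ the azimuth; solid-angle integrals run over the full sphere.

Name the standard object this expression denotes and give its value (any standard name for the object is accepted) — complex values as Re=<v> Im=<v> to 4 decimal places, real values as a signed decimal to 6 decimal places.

Clebsch–Gordan coefficient, +√(1/3) ≈ +0.577350

This is a Clebsch–Gordan (vector-coupling) coefficient.
√[5·1!3!1!/6! · 1!3!0!2!0!4!] = √(12)
  +(−1)^0/∏(0,1,3,0,0,1)! = 1/6  (running 1/6)
⟨..|..⟩ = √(12)·(1/6) = +0.577350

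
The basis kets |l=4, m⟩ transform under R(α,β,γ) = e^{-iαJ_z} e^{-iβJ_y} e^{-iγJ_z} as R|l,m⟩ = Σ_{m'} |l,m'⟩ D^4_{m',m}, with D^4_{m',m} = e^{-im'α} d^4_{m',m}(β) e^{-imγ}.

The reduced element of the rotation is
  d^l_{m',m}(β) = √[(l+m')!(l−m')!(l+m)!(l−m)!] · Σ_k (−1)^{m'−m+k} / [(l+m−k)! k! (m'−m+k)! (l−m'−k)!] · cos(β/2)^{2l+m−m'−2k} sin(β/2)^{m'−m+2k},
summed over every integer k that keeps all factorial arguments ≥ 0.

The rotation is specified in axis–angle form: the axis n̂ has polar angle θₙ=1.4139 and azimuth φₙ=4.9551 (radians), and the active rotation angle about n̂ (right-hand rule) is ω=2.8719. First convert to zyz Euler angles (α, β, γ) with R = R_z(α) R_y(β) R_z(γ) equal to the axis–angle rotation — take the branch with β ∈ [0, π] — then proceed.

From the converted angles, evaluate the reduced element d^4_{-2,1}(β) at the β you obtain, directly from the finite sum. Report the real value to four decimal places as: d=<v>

Axis–angle → zyz. n̂ = (sinθₙcosφₙ, sinθₙsinφₙ, cosθₙ) = (+0.237383, -0.958767, +0.156253), ω = 2.8719.
R = I cosω + sinω [n̂]ₓ + (1−cosω) n̂n̂ᵀ gives
  R = [-0.853188, -0.488595, -0.182606; -0.405332, +0.841388, -0.357453; +0.328292, -0.230959, -0.915905]
β = atan2(√(R₁₃²+R₂₃²), R₃₃) = 2.728553; α = atan2(R₂₃, R₁₃) mod 2π = 4.240096; γ = atan2(R₃₂, −R₃₁) mod 2π = 3.754674
d^4_{-2,1}(β=2.7286) via the finite sum:
With c≡cos(β/2)=0.205055 and s≡sin(β/2)=0.978751, N=[2·720·120·6]^{1/2}=1018.233765
k: max(0,(1)−(-2))=3 … min(4+(1),4−(-2))=5
  k=3: (−1)^0·1018.2338/(72)·0.2051^5·0.9788^3 = +0.004807
  k=4: (−1)^1·1018.2338/(48)·0.2051^3·0.9788^5 = -0.164277
  k=5: (−1)^2·1018.2338/(240)·0.2051^1·0.9788^7 = +0.748531
d^4_{-2,1}(2.7286) = +0.004807 -0.164277 +0.748531 = +0.589062

d=0.5891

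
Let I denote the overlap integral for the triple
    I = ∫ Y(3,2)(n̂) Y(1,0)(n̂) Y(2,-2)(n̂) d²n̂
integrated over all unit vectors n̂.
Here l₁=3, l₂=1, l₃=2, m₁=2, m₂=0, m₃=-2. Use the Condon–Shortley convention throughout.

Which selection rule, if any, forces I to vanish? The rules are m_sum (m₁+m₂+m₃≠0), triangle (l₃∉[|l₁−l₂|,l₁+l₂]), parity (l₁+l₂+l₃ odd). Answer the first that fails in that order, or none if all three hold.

none

Σmᵢ = 0  ✓
l₃∈[|l₁−l₂|,l₁+l₂]=[2,4], have l₃=2  ✓
Σlᵢ = 6 ⇒ even  ✓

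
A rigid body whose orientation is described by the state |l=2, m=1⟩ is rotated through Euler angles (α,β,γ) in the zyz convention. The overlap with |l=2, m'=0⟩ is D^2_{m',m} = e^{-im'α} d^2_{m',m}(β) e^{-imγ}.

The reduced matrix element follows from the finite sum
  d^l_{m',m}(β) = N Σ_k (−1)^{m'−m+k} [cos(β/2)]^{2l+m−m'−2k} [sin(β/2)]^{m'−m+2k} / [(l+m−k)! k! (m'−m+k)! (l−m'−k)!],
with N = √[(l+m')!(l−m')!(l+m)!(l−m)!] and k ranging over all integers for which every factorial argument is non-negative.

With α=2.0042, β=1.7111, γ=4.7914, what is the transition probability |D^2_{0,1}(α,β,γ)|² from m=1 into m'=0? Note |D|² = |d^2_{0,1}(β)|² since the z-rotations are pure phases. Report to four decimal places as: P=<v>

D^2_{0,1}(2.0042,1.7111,4.7914) = e^{-i·0·2.0042}·d^2_{0,1}(1.7111)·e^{-i·1·4.7914}. Compute d first:
With c≡cos(β/2)=0.655803 and s≡sin(β/2)=0.754932, N=[2·2·6·1]^{1/2}=4.898979
k∈{1,2} keeps every argument non-negative
  k=1: (−1)^0·4.8990/(2)·0.6558^3·0.7549^1 = +0.521560
  k=2: (−1)^1·4.8990/(2)·0.6558^1·0.7549^3 = -0.691150
d^2_{0,1}(1.7111) = +0.521560 -0.691150 = -0.169590
|D^2_{0,1}|² = |d^2_{0,1}(β)|² = (-0.169590)² = 0.028761 (the z-rotation phases have unit modulus)

P=0.0288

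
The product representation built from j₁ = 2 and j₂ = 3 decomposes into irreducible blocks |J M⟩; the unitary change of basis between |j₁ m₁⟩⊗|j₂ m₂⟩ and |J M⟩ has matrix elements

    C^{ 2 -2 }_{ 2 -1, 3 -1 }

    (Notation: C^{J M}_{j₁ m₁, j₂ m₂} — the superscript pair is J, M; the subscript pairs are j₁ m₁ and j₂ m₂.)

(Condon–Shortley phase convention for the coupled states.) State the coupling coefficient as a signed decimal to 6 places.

+√(3/14) = +0.462910

triangle: 3!·1!·3!/8! = 36/40320
(j±m)!: 1!·3!·2!·4!·0!·4! = 6912
prefactor² = (2J+1)·Δ·N² = 216/7
  k=2: +1/(2!·1!·1!·0!·0!·3!) = 1/12
Σ = 1/12  ⇒  CG² = 216/7·(1/12)² = 3/14
CG = +√(3/14) = +0.462910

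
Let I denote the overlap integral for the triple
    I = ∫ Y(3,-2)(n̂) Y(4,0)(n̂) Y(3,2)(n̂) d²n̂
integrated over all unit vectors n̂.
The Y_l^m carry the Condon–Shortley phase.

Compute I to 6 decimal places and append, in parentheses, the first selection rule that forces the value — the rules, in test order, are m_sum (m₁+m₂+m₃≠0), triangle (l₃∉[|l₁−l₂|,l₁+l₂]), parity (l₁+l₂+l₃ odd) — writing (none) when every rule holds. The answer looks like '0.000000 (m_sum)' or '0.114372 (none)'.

-0.179515 (none)

m-sum 0 ✓  L=10 even ✓  1≤3≤7 ✓
Π(2lᵢ+1) = 7×9×7 = 441
triangle coeff Δ(3,4,3) = 1/34650
Σ_t [1,3]: t=1:−1/72 t=2:+1/16 t=3:−1/72 = 5/144
(3j)²=2/77 [(3 4 3; 0 0 0)], sign=-1
Σ_t [3,4]: t=3:−1/72 t=4:+1/576 = -7/576
(3j)²=7/198 [(3 4 3; -2 0 2)], sign=+1
⇒ 4πI² = 49/121
I = (-1)√(49/121/(4π)) = -0.17951487
No selection rule forces the value: the integral is nonzero (none).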